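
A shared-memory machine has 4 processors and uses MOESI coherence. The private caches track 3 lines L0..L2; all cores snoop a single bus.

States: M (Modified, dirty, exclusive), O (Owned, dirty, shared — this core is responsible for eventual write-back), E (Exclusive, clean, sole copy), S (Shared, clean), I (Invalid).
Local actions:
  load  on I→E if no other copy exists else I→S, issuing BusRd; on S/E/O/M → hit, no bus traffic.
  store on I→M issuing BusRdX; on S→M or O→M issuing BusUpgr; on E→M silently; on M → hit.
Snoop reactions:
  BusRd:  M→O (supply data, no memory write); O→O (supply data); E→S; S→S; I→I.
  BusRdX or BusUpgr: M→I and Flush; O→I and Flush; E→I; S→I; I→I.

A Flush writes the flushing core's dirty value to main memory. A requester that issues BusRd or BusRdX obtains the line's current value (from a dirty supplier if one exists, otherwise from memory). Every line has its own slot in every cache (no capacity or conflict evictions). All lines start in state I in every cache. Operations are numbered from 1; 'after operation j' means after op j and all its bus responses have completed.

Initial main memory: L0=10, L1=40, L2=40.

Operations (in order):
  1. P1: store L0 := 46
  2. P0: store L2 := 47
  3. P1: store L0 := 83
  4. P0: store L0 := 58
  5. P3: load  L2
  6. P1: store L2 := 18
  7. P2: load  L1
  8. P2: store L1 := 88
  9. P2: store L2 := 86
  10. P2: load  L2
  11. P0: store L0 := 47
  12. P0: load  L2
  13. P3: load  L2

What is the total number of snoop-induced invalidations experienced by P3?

invalidations = 1

[1] P1: store L0 := 46 | P0:I, P1:M(46), P2:I, P3:I | bus: BusRdX
[2] P0: store L2 := 47 | P0:M(47), P1:I, P2:I, P3:I | bus: BusRdX
[3] P1: store L0 := 83 | P0:I, P1:M(83), P2:I, P3:I | bus: none
[4] P0: store L0 := 58 | P0:M(58), P1:I, P2:I, P3:I | bus: BusRdX,Flush
[5] P3: load  L2 | P0:O(47), P1:I, P2:I, P3:S(47) | bus: BusRd
[6] P1: store L2 := 18 | P0:I, P1:M(18), P2:I, P3:I | bus: BusRdX,Flush
[7] P2: load  L1 | P0:I, P1:I, P2:E(40), P3:I | bus: BusRd
[8] P2: store L1 := 88 | P0:I, P1:I, P2:M(88), P3:I | bus: none
[9] P2: store L2 := 86 | P0:I, P1:I, P2:M(86), P3:I | bus: BusRdX,Flush
[10] P2: load  L2 | P0:I, P1:I, P2:M(86), P3:I | bus: none
[11] P0: store L0 := 47 | P0:M(47), P1:I, P2:I, P3:I | bus: none
[12] P0: load  L2 | P0:S(86), P1:I, P2:O(86), P3:I | bus: BusRd
[13] P3: load  L2 | P0:S(86), P1:I, P2:O(86), P3:S(86) | bus: BusRd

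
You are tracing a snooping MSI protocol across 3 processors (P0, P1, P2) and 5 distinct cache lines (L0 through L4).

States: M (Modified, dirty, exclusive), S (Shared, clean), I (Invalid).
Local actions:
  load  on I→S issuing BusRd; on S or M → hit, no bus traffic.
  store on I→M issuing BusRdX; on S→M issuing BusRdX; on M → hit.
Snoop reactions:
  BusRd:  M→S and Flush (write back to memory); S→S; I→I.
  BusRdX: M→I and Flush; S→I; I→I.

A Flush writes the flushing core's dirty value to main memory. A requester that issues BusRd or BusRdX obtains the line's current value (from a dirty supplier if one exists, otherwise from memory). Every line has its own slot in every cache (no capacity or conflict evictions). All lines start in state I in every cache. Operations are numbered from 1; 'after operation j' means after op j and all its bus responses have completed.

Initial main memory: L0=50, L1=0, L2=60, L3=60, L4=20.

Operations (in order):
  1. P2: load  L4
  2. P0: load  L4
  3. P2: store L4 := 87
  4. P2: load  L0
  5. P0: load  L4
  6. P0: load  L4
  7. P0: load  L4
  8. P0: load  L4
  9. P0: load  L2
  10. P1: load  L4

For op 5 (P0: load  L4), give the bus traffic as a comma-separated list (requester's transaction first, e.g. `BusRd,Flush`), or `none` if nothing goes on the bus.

[1] P2: load  L4 | P0:I, P1:I, P2:S(20) | bus: BusRd
[2] P0: load  L4 | P0:S(20), P1:I, P2:S(20) | bus: BusRd
[3] P2: store L4 := 87 | P0:I, P1:I, P2:M(87) | bus: BusRdX
[4] P2: load  L0 | P0:I, P1:I, P2:S(50) | bus: BusRd
[5] P0: load  L4 | P0:S(87), P1:I, P2:S(87) | bus: BusRd,Flush
[6] P0: load  L4 | P0:S(87), P1:I, P2:S(87) | bus: none
[7] P0: load  L4 | P0:S(87), P1:I, P2:S(87) | bus: none
[8] P0: load  L4 | P0:S(87), P1:I, P2:S(87) | bus: none
[9] P0: load  L2 | P0:S(60), P1:I, P2:I | bus: BusRd
[10] P1: load  L4 | P0:S(87), P1:S(87), P2:S(87) | bus: BusRd

bus = BusRd,Flush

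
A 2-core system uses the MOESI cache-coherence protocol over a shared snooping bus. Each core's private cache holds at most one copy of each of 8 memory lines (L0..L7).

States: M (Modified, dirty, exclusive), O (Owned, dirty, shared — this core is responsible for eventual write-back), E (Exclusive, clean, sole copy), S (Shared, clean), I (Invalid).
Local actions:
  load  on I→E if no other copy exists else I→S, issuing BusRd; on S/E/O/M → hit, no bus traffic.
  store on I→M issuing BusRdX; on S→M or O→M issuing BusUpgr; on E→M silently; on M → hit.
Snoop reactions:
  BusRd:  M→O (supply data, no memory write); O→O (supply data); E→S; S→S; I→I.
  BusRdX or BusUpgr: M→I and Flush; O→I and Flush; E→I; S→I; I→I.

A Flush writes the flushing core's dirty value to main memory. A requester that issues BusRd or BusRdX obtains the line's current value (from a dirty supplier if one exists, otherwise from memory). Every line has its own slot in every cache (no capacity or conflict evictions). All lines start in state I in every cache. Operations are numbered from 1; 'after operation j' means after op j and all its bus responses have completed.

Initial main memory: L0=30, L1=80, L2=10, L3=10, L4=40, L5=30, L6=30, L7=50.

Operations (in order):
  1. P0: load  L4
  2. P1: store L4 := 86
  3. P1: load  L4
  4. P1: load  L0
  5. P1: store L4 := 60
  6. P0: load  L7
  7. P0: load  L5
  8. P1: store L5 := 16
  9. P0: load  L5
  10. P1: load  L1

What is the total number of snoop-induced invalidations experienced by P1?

invalidations = 0

step 1: P0: load  L4  ⟶  EI  (L4)  txn=BusRd  M[L4]=40
step 2: P1: store L4 := 86  ⟶  IM  (L4)  txn=BusRdX  M[L4]=40
step 3: P1: load  L4  ⟶  IM  (L4)  txn=∅  M[L4]=40
step 4: P1: load  L0  ⟶  IE  (L0)  txn=BusRd  M[L0]=30
step 5: P1: store L4 := 60  ⟶  IM  (L4)  txn=∅  M[L4]=40
step 6: P0: load  L7  ⟶  EI  (L7)  txn=BusRd  M[L7]=50
step 7: P0: load  L5  ⟶  EI  (L5)  txn=BusRd  M[L5]=30
step 8: P1: store L5 := 16  ⟶  IM  (L5)  txn=BusRdX  M[L5]=30
step 9: P0: load  L5  ⟶  SO  (L5)  txn=BusRd  M[L5]=30
step 10: P1: load  L1  ⟶  IE  (L1)  txn=BusRd  M[L1]=80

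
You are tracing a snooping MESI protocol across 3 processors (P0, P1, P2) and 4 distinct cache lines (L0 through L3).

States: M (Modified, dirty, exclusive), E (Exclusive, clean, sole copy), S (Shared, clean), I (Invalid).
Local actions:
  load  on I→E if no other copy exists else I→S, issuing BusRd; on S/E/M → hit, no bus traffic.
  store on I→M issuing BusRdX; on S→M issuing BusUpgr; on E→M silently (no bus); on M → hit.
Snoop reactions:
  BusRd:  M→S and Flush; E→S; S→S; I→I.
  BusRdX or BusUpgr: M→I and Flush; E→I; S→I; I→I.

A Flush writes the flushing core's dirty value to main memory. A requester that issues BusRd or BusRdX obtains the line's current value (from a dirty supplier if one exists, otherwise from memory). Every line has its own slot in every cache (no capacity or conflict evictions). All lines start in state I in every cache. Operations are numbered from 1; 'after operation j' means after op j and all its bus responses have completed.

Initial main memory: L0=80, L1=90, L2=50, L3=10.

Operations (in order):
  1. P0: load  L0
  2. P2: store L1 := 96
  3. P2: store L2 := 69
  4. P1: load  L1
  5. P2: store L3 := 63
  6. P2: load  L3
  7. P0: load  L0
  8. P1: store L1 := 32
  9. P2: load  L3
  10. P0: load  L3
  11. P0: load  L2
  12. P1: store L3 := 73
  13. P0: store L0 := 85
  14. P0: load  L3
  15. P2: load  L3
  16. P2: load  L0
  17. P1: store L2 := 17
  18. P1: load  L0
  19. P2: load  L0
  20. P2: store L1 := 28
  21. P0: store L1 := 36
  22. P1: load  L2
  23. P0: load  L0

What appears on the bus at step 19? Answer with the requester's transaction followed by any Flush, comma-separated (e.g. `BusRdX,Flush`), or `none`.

1. P0: load  L0  bus=[BusRd]  L0: P0=E P1=I P2=I  mem[L0]=80
2. P2: store L1 := 96  bus=[BusRdX]  L1: P0=I P1=I P2=M  mem[L1]=90
3. P2: store L2 := 69  bus=[BusRdX]  L2: P0=I P1=I P2=M  mem[L2]=50
4. P1: load  L1  bus=[BusRd,Flush]  L1: P0=I P1=S P2=S  mem[L1]=96
5. P2: store L3 := 63  bus=[BusRdX]  L3: P0=I P1=I P2=M  mem[L3]=10
6. P2: load  L3  bus=[-]  L3: P0=I P1=I P2=M  mem[L3]=10
7. P0: load  L0  bus=[-]  L0: P0=E P1=I P2=I  mem[L0]=80
8. P1: store L1 := 32  bus=[BusUpgr]  L1: P0=I P1=M P2=I  mem[L1]=96
9. P2: load  L3  bus=[-]  L3: P0=I P1=I P2=M  mem[L3]=10
10. P0: load  L3  bus=[BusRd,Flush]  L3: P0=S P1=I P2=S  mem[L3]=63
11. P0: load  L2  bus=[BusRd,Flush]  L2: P0=S P1=I P2=S  mem[L2]=69
12. P1: store L3 := 73  bus=[BusRdX]  L3: P0=I P1=M P2=I  mem[L3]=63
13. P0: store L0 := 85  bus=[-]  L0: P0=M P1=I P2=I  mem[L0]=80
14. P0: load  L3  bus=[BusRd,Flush]  L3: P0=S P1=S P2=I  mem[L3]=73
15. P2: load  L3  bus=[BusRd]  L3: P0=S P1=S P2=S  mem[L3]=73
16. P2: load  L0  bus=[BusRd,Flush]  L0: P0=S P1=I P2=S  mem[L0]=85
17. P1: store L2 := 17  bus=[BusRdX]  L2: P0=I P1=M P2=I  mem[L2]=69
18. P1: load  L0  bus=[BusRd]  L0: P0=S P1=S P2=S  mem[L0]=85
19. P2: load  L0  bus=[-]  L0: P0=S P1=S P2=S  mem[L0]=85
20. P2: store L1 := 28  bus=[BusRdX,Flush]  L1: P0=I P1=I P2=M  mem[L1]=32
21. P0: store L1 := 36  bus=[BusRdX,Flush]  L1: P0=M P1=I P2=I  mem[L1]=28
22. P1: load  L2  bus=[-]  L2: P0=I P1=M P2=I  mem[L2]=69
23. P0: load  L0  bus=[-]  L0: P0=S P1=S P2=S  mem[L0]=85

bus = none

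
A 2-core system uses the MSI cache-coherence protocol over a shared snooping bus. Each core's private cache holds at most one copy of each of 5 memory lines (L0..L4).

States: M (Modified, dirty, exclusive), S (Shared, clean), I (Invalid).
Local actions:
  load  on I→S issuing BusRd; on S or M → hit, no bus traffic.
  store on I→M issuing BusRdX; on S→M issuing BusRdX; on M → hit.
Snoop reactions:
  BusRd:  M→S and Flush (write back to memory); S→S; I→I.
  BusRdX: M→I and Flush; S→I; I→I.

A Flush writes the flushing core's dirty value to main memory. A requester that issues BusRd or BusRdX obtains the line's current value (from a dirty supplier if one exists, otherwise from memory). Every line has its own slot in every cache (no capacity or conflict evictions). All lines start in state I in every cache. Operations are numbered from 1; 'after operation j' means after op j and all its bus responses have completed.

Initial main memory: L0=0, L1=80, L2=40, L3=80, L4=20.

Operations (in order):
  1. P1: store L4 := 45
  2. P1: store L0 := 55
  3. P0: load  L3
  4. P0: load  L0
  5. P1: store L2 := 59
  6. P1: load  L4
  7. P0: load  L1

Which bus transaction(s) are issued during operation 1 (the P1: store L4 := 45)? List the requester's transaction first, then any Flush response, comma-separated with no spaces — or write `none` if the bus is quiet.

bus = BusRdX

step 1: P1: store L4 := 45  ⟶  IM  (L4)  txn=BusRdX  M[L4]=20
step 2: P1: store L0 := 55  ⟶  IM  (L0)  txn=BusRdX  M[L0]=0
step 3: P0: load  L3  ⟶  SI  (L3)  txn=BusRd  M[L3]=80
step 4: P0: load  L0  ⟶  SS  (L0)  txn=BusRd+Flush  M[L0]=55
step 5: P1: store L2 := 59  ⟶  IM  (L2)  txn=BusRdX  M[L2]=40
step 6: P1: load  L4  ⟶  IM  (L4)  txn=∅  M[L4]=20
step 7: P0: load  L1  ⟶  SI  (L1)  txn=BusRd  M[L1]=80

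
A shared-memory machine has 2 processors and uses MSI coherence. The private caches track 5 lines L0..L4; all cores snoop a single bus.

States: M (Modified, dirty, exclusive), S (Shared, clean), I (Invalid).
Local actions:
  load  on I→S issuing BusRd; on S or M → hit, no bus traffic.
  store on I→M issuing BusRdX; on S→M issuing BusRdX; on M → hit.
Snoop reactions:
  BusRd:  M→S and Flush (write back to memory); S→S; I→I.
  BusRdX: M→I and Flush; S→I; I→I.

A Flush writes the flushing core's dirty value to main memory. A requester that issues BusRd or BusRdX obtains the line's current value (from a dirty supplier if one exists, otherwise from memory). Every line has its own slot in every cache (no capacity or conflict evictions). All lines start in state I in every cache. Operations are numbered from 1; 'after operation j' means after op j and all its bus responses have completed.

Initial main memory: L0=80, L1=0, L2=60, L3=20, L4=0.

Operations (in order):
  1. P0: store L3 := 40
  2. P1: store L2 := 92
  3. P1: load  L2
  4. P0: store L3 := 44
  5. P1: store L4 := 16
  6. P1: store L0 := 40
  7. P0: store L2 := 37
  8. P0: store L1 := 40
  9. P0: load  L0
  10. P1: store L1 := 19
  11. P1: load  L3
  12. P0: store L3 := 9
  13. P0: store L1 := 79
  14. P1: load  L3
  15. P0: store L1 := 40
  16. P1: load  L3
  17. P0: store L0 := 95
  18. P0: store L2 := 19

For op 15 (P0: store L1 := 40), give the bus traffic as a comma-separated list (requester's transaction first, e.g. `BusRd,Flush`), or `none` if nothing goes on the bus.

bus = none

  op1 P0: store L3 := 40 → M/I on L3; bus BusRdX; mem=20
  op2 P1: store L2 := 92 → I/M on L2; bus BusRdX; mem=60
  op3 P1: load  L2 → I/M on L2; bus (none); mem=60
  op4 P0: store L3 := 44 → M/I on L3; bus (none); mem=20
  op5 P1: store L4 := 16 → I/M on L4; bus BusRdX; mem=0
  op6 P1: store L0 := 40 → I/M on L0; bus BusRdX; mem=80
  op7 P0: store L2 := 37 → M/I on L2; bus BusRdX Flush; mem=92
  op8 P0: store L1 := 40 → M/I on L1; bus BusRdX; mem=0
  op9 P0: load  L0 → S/S on L0; bus BusRd Flush; mem=40
  op10 P1: store L1 := 19 → I/M on L1; bus BusRdX Flush; mem=40
  op11 P1: load  L3 → S/S on L3; bus BusRd Flush; mem=44
  op12 P0: store L3 := 9 → M/I on L3; bus BusRdX; mem=44
  op13 P0: store L1 := 79 → M/I on L1; bus BusRdX Flush; mem=19
  op14 P1: load  L3 → S/S on L3; bus BusRd Flush; mem=9
  op15 P0: store L1 := 40 → M/I on L1; bus (none); mem=19
  op16 P1: load  L3 → S/S on L3; bus (none); mem=9
  op17 P0: store L0 := 95 → M/I on L0; bus BusRdX; mem=40
  op18 P0: store L2 := 19 → M/I on L2; bus (none); mem=92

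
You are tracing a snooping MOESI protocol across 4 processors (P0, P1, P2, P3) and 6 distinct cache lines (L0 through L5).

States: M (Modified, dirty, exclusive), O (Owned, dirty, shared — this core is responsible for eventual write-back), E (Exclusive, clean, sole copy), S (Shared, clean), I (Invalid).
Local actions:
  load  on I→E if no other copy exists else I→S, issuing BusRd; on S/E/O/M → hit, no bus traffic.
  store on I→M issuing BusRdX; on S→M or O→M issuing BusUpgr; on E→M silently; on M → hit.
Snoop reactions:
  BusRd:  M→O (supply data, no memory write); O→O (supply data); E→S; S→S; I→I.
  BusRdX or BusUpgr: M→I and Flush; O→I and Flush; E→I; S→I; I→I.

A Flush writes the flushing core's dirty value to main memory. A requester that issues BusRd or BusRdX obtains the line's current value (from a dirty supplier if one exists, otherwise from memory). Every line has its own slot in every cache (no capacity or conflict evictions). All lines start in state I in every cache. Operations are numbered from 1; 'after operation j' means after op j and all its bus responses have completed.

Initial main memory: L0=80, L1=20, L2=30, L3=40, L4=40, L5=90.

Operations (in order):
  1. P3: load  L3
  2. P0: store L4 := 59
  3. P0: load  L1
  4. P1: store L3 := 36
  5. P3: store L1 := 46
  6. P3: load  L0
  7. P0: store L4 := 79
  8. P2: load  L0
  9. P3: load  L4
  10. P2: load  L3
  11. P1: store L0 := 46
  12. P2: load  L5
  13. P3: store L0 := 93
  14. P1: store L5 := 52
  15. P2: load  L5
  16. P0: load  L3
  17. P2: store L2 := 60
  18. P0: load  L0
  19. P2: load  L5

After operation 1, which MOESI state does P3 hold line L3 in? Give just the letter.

1. P3: load  L3  bus=[BusRd]  L3: P0=I P1=I P2=I P3=E  mem[L3]=40
2. P0: store L4 := 59  bus=[BusRdX]  L4: P0=M P1=I P2=I P3=I  mem[L4]=40
3. P0: load  L1  bus=[BusRd]  L1: P0=E P1=I P2=I P3=I  mem[L1]=20
4. P1: store L3 := 36  bus=[BusRdX]  L3: P0=I P1=M P2=I P3=I  mem[L3]=40
5. P3: store L1 := 46  bus=[BusRdX]  L1: P0=I P1=I P2=I P3=M  mem[L1]=20
6. P3: load  L0  bus=[BusRd]  L0: P0=I P1=I P2=I P3=E  mem[L0]=80
7. P0: store L4 := 79  bus=[-]  L4: P0=M P1=I P2=I P3=I  mem[L4]=40
8. P2: load  L0  bus=[BusRd]  L0: P0=I P1=I P2=S P3=S  mem[L0]=80
9. P3: load  L4  bus=[BusRd]  L4: P0=O P1=I P2=I P3=S  mem[L4]=40
10. P2: load  L3  bus=[BusRd]  L3: P0=I P1=O P2=S P3=I  mem[L3]=40
11. P1: store L0 := 46  bus=[BusRdX]  L0: P0=I P1=M P2=I P3=I  mem[L0]=80
12. P2: load  L5  bus=[BusRd]  L5: P0=I P1=I P2=E P3=I  mem[L5]=90
13. P3: store L0 := 93  bus=[BusRdX,Flush]  L0: P0=I P1=I P2=I P3=M  mem[L0]=46
14. P1: store L5 := 52  bus=[BusRdX]  L5: P0=I P1=M P2=I P3=I  mem[L5]=90
15. P2: load  L5  bus=[BusRd]  L5: P0=I P1=O P2=S P3=I  mem[L5]=90
16. P0: load  L3  bus=[BusRd]  L3: P0=S P1=O P2=S P3=I  mem[L3]=40
17. P2: store L2 := 60  bus=[BusRdX]  L2: P0=I P1=I P2=M P3=I  mem[L2]=30
18. P0: load  L0  bus=[BusRd]  L0: P0=S P1=I P2=I P3=O  mem[L0]=46
19. P2: load  L5  bus=[-]  L5: P0=I P1=O P2=S P3=I  mem[L5]=90

state = E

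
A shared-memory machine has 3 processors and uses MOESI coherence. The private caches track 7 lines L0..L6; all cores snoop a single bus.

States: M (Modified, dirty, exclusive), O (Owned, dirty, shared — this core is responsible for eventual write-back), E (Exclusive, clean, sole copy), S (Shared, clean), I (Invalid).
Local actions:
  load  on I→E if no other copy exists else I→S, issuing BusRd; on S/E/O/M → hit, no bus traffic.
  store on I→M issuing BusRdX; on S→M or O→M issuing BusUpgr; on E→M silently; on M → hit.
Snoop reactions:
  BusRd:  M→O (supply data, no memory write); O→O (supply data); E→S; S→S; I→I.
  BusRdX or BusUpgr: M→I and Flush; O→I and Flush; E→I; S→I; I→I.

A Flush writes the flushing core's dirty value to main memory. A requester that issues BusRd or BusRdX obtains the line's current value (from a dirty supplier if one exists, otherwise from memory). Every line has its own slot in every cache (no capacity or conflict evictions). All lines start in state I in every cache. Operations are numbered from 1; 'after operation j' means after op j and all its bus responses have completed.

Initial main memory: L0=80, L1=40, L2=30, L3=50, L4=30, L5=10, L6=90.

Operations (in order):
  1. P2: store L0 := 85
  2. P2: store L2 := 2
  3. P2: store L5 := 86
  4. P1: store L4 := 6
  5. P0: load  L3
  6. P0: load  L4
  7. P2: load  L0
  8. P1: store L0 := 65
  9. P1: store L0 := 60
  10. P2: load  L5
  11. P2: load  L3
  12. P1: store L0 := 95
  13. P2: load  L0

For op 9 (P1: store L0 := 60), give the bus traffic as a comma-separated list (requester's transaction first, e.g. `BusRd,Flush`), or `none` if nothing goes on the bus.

step 1: P2: store L0 := 85  ⟶  IIM  (L0)  txn=BusRdX  M[L0]=80
step 2: P2: store L2 := 2  ⟶  IIM  (L2)  txn=BusRdX  M[L2]=30
step 3: P2: store L5 := 86  ⟶  IIM  (L5)  txn=BusRdX  M[L5]=10
step 4: P1: store L4 := 6  ⟶  IMI  (L4)  txn=BusRdX  M[L4]=30
step 5: P0: load  L3  ⟶  EII  (L3)  txn=BusRd  M[L3]=50
step 6: P0: load  L4  ⟶  SOI  (L4)  txn=BusRd  M[L4]=30
step 7: P2: load  L0  ⟶  IIM  (L0)  txn=∅  M[L0]=80
step 8: P1: store L0 := 65  ⟶  IMI  (L0)  txn=BusRdX+Flush  M[L0]=85
step 9: P1: store L0 := 60  ⟶  IMI  (L0)  txn=∅  M[L0]=85
step 10: P2: load  L5  ⟶  IIM  (L5)  txn=∅  M[L5]=10
step 11: P2: load  L3  ⟶  SIS  (L3)  txn=BusRd  M[L3]=50
step 12: P1: store L0 := 95  ⟶  IMI  (L0)  txn=∅  M[L0]=85
step 13: P2: load  L0  ⟶  IOS  (L0)  txn=BusRd  M[L0]=85

bus = none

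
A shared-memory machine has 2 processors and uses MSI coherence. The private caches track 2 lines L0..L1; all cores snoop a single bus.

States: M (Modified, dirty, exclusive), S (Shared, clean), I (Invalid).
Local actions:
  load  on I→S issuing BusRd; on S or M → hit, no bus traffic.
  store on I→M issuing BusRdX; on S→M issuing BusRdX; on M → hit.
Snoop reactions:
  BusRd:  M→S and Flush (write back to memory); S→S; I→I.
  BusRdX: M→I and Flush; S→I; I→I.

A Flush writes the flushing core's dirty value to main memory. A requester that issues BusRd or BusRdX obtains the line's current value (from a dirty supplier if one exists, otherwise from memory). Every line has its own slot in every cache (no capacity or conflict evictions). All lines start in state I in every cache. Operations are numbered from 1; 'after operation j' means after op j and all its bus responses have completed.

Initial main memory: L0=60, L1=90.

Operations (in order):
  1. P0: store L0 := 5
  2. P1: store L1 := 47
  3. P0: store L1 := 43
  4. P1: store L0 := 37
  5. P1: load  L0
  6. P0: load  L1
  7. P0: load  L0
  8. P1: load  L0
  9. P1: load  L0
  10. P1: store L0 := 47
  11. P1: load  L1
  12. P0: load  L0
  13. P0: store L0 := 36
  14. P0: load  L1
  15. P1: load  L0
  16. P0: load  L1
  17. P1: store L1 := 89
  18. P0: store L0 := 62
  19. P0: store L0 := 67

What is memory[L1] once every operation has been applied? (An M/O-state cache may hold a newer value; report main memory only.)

  op1 P0: store L0 := 5 → M/I on L0; bus BusRdX; mem=60
  op2 P1: store L1 := 47 → I/M on L1; bus BusRdX; mem=90
  op3 P0: store L1 := 43 → M/I on L1; bus BusRdX Flush; mem=47
  op4 P1: store L0 := 37 → I/M on L0; bus BusRdX Flush; mem=5
  op5 P1: load  L0 → I/M on L0; bus (none); mem=5
  op6 P0: load  L1 → M/I on L1; bus (none); mem=47
  op7 P0: load  L0 → S/S on L0; bus BusRd Flush; mem=37
  op8 P1: load  L0 → S/S on L0; bus (none); mem=37
  op9 P1: load  L0 → S/S on L0; bus (none); mem=37
  op10 P1: store L0 := 47 → I/M on L0; bus BusRdX; mem=37
  op11 P1: load  L1 → S/S on L1; bus BusRd Flush; mem=43
  op12 P0: load  L0 → S/S on L0; bus BusRd Flush; mem=47
  op13 P0: store L0 := 36 → M/I on L0; bus BusRdX; mem=47
  op14 P0: load  L1 → S/S on L1; bus (none); mem=43
  op15 P1: load  L0 → S/S on L0; bus BusRd Flush; mem=36
  op16 P0: load  L1 → S/S on L1; bus (none); mem=43
  op17 P1: store L1 := 89 → I/M on L1; bus BusRdX; mem=43
  op18 P0: store L0 := 62 → M/I on L0; bus BusRdX; mem=36
  op19 P0: store L0 := 67 → M/I on L0; bus (none); mem=36

memory[L1] = 43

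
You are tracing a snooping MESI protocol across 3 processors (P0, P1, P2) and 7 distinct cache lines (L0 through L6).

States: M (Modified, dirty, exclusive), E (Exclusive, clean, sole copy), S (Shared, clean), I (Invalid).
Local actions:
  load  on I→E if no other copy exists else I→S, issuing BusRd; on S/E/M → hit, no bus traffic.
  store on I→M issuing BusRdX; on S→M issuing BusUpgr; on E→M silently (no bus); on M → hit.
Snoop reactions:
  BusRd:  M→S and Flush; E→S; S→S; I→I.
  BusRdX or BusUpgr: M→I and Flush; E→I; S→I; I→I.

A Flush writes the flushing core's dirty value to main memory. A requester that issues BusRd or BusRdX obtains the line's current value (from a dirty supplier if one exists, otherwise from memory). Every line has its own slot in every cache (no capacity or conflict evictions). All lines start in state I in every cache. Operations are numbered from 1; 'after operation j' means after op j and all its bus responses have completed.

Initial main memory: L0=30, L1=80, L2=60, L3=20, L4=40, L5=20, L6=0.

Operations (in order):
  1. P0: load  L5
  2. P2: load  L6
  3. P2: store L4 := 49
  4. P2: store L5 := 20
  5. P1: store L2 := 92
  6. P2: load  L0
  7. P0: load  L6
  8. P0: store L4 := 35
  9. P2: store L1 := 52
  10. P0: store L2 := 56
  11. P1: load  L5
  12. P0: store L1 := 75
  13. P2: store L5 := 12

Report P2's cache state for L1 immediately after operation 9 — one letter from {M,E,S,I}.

state = M

[1] P0: load  L5 | P0:E(20), P1:I, P2:I | bus: BusRd
[2] P2: load  L6 | P0:I, P1:I, P2:E(0) | bus: BusRd
[3] P2: store L4 := 49 | P0:I, P1:I, P2:M(49) | bus: BusRdX
[4] P2: store L5 := 20 | P0:I, P1:I, P2:M(20) | bus: BusRdX
[5] P1: store L2 := 92 | P0:I, P1:M(92), P2:I | bus: BusRdX
[6] P2: load  L0 | P0:I, P1:I, P2:E(30) | bus: BusRd
[7] P0: load  L6 | P0:S(0), P1:I, P2:S(0) | bus: BusRd
[8] P0: store L4 := 35 | P0:M(35), P1:I, P2:I | bus: BusRdX,Flush
[9] P2: store L1 := 52 | P0:I, P1:I, P2:M(52) | bus: BusRdX
[10] P0: store L2 := 56 | P0:M(56), P1:I, P2:I | bus: BusRdX,Flush
[11] P1: load  L5 | P0:I, P1:S(20), P2:S(20) | bus: BusRd,Flush
[12] P0: store L1 := 75 | P0:M(75), P1:I, P2:I | bus: BusRdX,Flush
[13] P2: store L5 := 12 | P0:I, P1:I, P2:M(12) | bus: BusUpgr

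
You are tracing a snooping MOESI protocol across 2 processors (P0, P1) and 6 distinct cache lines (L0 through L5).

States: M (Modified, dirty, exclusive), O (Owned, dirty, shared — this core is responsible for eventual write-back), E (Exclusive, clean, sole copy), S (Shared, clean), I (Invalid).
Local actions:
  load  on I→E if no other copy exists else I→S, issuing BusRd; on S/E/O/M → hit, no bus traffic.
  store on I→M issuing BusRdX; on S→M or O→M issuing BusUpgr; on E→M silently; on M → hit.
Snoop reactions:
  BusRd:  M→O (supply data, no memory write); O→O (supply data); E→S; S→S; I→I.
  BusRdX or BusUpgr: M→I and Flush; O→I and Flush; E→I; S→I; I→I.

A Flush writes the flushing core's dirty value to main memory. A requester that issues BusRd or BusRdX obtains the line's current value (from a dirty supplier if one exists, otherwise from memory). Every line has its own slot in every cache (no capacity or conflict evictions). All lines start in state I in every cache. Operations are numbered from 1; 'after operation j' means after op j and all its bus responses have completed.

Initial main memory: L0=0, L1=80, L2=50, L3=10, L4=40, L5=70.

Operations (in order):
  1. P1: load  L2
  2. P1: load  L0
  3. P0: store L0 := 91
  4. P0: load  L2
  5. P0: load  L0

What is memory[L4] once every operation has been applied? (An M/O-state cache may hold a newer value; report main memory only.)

  op1 P1: load  L2 → I/E on L2; bus BusRd; mem=50
  op2 P1: load  L0 → I/E on L0; bus BusRd; mem=0
  op3 P0: store L0 := 91 → M/I on L0; bus BusRdX; mem=0
  op4 P0: load  L2 → S/S on L2; bus BusRd; mem=50
  op5 P0: load  L0 → M/I on L0; bus (none); mem=0

memory[L4] = 40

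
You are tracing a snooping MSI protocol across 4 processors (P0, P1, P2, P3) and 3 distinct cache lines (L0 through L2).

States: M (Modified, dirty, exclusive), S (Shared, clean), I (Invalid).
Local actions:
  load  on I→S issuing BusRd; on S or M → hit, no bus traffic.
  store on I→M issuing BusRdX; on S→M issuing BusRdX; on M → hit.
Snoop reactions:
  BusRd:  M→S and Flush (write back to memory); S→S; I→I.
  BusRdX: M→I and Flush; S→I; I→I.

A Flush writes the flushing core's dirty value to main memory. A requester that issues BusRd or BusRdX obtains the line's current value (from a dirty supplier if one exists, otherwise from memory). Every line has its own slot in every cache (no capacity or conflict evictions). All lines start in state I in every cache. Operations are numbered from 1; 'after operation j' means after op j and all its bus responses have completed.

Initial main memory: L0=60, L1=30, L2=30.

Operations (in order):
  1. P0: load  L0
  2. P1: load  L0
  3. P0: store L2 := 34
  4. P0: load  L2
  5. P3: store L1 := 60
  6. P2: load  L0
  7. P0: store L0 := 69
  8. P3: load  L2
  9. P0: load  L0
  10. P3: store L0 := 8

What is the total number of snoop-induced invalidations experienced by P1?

step 1: P0: load  L0  ⟶  SIII  (L0)  txn=BusRd  M[L0]=60
step 2: P1: load  L0  ⟶  SSII  (L0)  txn=BusRd  M[L0]=60
step 3: P0: store L2 := 34  ⟶  MIII  (L2)  txn=BusRdX  M[L2]=30
step 4: P0: load  L2  ⟶  MIII  (L2)  txn=∅  M[L2]=30
step 5: P3: store L1 := 60  ⟶  IIIM  (L1)  txn=BusRdX  M[L1]=30
step 6: P2: load  L0  ⟶  SSSI  (L0)  txn=BusRd  M[L0]=60
step 7: P0: store L0 := 69  ⟶  MIII  (L0)  txn=BusRdX  M[L0]=60
step 8: P3: load  L2  ⟶  SIIS  (L2)  txn=BusRd+Flush  M[L2]=34
step 9: P0: load  L0  ⟶  MIII  (L0)  txn=∅  M[L0]=60
step 10: P3: store L0 := 8  ⟶  IIIM  (L0)  txn=BusRdX+Flush  M[L0]=69

invalidations = 1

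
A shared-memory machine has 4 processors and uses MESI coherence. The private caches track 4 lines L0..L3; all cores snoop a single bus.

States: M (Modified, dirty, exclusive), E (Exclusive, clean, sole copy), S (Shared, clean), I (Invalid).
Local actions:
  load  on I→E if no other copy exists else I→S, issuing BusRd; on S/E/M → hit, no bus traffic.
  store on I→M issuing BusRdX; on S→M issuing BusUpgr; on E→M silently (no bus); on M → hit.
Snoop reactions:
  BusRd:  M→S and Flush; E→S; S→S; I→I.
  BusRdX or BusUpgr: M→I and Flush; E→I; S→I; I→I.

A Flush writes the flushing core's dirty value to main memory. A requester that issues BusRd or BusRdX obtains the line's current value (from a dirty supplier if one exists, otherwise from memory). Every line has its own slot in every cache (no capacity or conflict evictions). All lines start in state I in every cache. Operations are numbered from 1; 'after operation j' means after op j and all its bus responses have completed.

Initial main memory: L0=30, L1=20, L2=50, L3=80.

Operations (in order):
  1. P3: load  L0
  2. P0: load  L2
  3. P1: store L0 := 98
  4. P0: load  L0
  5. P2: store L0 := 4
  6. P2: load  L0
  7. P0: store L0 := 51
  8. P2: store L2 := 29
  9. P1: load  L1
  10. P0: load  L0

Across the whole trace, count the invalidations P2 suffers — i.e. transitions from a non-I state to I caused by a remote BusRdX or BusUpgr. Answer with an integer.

invalidations = 1

  op1 P3: load  L0 → I/I/I/E on L0; bus BusRd; mem=30
  op2 P0: load  L2 → E/I/I/I on L2; bus BusRd; mem=50
  op3 P1: store L0 := 98 → I/M/I/I on L0; bus BusRdX; mem=30
  op4 P0: load  L0 → S/S/I/I on L0; bus BusRd Flush; mem=98
  op5 P2: store L0 := 4 → I/I/M/I on L0; bus BusRdX; mem=98
  op6 P2: load  L0 → I/I/M/I on L0; bus (none); mem=98
  op7 P0: store L0 := 51 → M/I/I/I on L0; bus BusRdX Flush; mem=4
  op8 P2: store L2 := 29 → I/I/M/I on L2; bus BusRdX; mem=50
  op9 P1: load  L1 → I/E/I/I on L1; bus BusRd; mem=20
  op10 P0: load  L0 → M/I/I/I on L0; bus (none); mem=4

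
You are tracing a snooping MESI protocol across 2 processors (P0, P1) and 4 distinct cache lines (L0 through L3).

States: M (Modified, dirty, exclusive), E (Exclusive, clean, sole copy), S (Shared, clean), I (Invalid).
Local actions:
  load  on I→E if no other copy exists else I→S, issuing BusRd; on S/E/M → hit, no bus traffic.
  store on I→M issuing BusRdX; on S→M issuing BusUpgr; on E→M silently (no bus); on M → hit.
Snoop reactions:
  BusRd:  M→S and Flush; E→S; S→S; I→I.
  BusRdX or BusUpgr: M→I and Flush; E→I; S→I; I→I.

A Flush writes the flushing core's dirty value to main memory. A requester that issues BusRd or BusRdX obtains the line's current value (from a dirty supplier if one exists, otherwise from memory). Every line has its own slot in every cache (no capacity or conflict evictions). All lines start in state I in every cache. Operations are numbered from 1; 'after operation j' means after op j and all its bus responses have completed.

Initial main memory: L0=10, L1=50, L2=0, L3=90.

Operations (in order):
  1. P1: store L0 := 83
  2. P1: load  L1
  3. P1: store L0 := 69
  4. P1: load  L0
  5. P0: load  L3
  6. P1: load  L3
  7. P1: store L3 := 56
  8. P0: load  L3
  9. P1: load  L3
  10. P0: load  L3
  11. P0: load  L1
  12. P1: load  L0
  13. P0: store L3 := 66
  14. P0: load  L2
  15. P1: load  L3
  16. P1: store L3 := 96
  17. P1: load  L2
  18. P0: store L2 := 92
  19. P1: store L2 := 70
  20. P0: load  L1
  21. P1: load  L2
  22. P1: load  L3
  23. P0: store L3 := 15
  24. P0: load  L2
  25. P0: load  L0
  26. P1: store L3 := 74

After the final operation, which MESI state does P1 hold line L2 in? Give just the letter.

state = S

1. P1: store L0 := 83  bus=[BusRdX]  L0: P0=I P1=M  mem[L0]=10
2. P1: load  L1  bus=[BusRd]  L1: P0=I P1=E  mem[L1]=50
3. P1: store L0 := 69  bus=[-]  L0: P0=I P1=M  mem[L0]=10
4. P1: load  L0  bus=[-]  L0: P0=I P1=M  mem[L0]=10
5. P0: load  L3  bus=[BusRd]  L3: P0=E P1=I  mem[L3]=90
6. P1: load  L3  bus=[BusRd]  L3: P0=S P1=S  mem[L3]=90
7. P1: store L3 := 56  bus=[BusUpgr]  L3: P0=I P1=M  mem[L3]=90
8. P0: load  L3  bus=[BusRd,Flush]  L3: P0=S P1=S  mem[L3]=56
9. P1: load  L3  bus=[-]  L3: P0=S P1=S  mem[L3]=56
10. P0: load  L3  bus=[-]  L3: P0=S P1=S  mem[L3]=56
11. P0: load  L1  bus=[BusRd]  L1: P0=S P1=S  mem[L1]=50
12. P1: load  L0  bus=[-]  L0: P0=I P1=M  mem[L0]=10
13. P0: store L3 := 66  bus=[BusUpgr]  L3: P0=M P1=I  mem[L3]=56
14. P0: load  L2  bus=[BusRd]  L2: P0=E P1=I  mem[L2]=0
15. P1: load  L3  bus=[BusRd,Flush]  L3: P0=S P1=S  mem[L3]=66
16. P1: store L3 := 96  bus=[BusUpgr]  L3: P0=I P1=M  mem[L3]=66
17. P1: load  L2  bus=[BusRd]  L2: P0=S P1=S  mem[L2]=0
18. P0: store L2 := 92  bus=[BusUpgr]  L2: P0=M P1=I  mem[L2]=0
19. P1: store L2 := 70  bus=[BusRdX,Flush]  L2: P0=I P1=M  mem[L2]=92
20. P0: load  L1  bus=[-]  L1: P0=S P1=S  mem[L1]=50
21. P1: load  L2  bus=[-]  L2: P0=I P1=M  mem[L2]=92
22. P1: load  L3  bus=[-]  L3: P0=I P1=M  mem[L3]=66
23. P0: store L3 := 15  bus=[BusRdX,Flush]  L3: P0=M P1=I  mem[L3]=96
24. P0: load  L2  bus=[BusRd,Flush]  L2: P0=S P1=S  mem[L2]=70
25. P0: load  L0  bus=[BusRd,Flush]  L0: P0=S P1=S  mem[L0]=69
26. P1: store L3 := 74  bus=[BusRdX,Flush]  L3: P0=I P1=M  mem[L3]=15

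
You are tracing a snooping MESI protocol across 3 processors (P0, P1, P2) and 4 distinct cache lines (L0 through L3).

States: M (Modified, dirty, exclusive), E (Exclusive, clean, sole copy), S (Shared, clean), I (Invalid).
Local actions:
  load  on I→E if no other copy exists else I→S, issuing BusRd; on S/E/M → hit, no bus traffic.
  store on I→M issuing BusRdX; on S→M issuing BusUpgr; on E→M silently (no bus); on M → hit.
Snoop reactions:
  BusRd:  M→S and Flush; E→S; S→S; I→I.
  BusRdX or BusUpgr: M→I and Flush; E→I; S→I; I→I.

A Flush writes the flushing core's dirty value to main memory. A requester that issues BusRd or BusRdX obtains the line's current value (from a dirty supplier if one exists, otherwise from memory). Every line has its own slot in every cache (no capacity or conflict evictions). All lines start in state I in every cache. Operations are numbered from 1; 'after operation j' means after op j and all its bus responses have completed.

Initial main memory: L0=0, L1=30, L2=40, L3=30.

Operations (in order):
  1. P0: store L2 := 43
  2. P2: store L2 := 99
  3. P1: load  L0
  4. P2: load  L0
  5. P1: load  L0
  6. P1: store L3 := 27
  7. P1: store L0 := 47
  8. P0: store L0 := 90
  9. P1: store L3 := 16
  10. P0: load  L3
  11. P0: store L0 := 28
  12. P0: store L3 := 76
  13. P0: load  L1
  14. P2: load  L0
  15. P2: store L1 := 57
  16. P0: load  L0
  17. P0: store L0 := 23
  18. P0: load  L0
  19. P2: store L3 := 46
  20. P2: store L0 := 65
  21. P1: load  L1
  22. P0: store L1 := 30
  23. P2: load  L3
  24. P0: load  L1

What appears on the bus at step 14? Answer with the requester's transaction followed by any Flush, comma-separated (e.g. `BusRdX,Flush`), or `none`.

  op1 P0: store L2 := 43 → M/I/I on L2; bus BusRdX; mem=40
  op2 P2: store L2 := 99 → I/I/M on L2; bus BusRdX Flush; mem=43
  op3 P1: load  L0 → I/E/I on L0; bus BusRd; mem=0
  op4 P2: load  L0 → I/S/S on L0; bus BusRd; mem=0
  op5 P1: load  L0 → I/S/S on L0; bus (none); mem=0
  op6 P1: store L3 := 27 → I/M/I on L3; bus BusRdX; mem=30
  op7 P1: store L0 := 47 → I/M/I on L0; bus BusUpgr; mem=0
  op8 P0: store L0 := 90 → M/I/I on L0; bus BusRdX Flush; mem=47
  op9 P1: store L3 := 16 → I/M/I on L3; bus (none); mem=30
  op10 P0: load  L3 → S/S/I on L3; bus BusRd Flush; mem=16
  op11 P0: store L0 := 28 → M/I/I on L0; bus (none); mem=47
  op12 P0: store L3 := 76 → M/I/I on L3; bus BusUpgr; mem=16
  op13 P0: load  L1 → E/I/I on L1; bus BusRd; mem=30
  op14 P2: load  L0 → S/I/S on L0; bus BusRd Flush; mem=28
  op15 P2: store L1 := 57 → I/I/M on L1; bus BusRdX; mem=30
  op16 P0: load  L0 → S/I/S on L0; bus (none); mem=28
  op17 P0: store L0 := 23 → M/I/I on L0; bus BusUpgr; mem=28
  op18 P0: load  L0 → M/I/I on L0; bus (none); mem=28
  op19 P2: store L3 := 46 → I/I/M on L3; bus BusRdX Flush; mem=76
  op20 P2: store L0 := 65 → I/I/M on L0; bus BusRdX Flush; mem=23
  op21 P1: load  L1 → I/S/S on L1; bus BusRd Flush; mem=57
  op22 P0: store L1 := 30 → M/I/I on L1; bus BusRdX; mem=57
  op23 P2: load  L3 → I/I/M on L3; bus (none); mem=76
  op24 P0: load  L1 → M/I/I on L1; bus (none); mem=57

bus = BusRd,Flush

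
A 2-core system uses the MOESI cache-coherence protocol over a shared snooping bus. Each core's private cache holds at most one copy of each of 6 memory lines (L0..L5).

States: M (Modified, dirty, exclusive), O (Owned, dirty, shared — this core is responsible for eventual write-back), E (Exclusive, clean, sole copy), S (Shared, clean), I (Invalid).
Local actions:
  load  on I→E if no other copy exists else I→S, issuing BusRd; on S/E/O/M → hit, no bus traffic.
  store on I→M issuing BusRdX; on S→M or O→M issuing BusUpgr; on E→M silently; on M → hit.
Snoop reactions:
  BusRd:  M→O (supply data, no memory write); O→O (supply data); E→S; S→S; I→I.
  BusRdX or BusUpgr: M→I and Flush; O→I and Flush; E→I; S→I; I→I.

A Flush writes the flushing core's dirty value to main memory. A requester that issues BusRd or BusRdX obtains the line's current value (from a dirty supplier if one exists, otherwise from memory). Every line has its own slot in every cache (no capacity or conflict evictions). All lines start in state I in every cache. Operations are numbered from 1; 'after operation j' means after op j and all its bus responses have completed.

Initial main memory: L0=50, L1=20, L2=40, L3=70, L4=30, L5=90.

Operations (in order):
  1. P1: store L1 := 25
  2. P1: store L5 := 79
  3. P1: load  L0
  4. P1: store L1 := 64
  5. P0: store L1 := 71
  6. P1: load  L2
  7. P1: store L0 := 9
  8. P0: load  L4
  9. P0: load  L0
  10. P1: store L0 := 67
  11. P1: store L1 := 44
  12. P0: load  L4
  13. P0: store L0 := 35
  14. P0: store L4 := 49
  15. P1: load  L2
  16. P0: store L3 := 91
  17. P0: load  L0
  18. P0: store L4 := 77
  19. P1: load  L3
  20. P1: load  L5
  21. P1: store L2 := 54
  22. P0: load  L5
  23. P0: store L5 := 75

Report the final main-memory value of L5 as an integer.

step 1: P1: store L1 := 25  ⟶  IM  (L1)  txn=BusRdX  M[L1]=20
step 2: P1: store L5 := 79  ⟶  IM  (L5)  txn=BusRdX  M[L5]=90
step 3: P1: load  L0  ⟶  IE  (L0)  txn=BusRd  M[L0]=50
step 4: P1: store L1 := 64  ⟶  IM  (L1)  txn=∅  M[L1]=20
step 5: P0: store L1 := 71  ⟶  MI  (L1)  txn=BusRdX+Flush  M[L1]=64
step 6: P1: load  L2  ⟶  IE  (L2)  txn=BusRd  M[L2]=40
step 7: P1: store L0 := 9  ⟶  IM  (L0)  txn=∅  M[L0]=50
step 8: P0: load  L4  ⟶  EI  (L4)  txn=BusRd  M[L4]=30
step 9: P0: load  L0  ⟶  SO  (L0)  txn=BusRd  M[L0]=50
step 10: P1: store L0 := 67  ⟶  IM  (L0)  txn=BusUpgr  M[L0]=50
step 11: P1: store L1 := 44  ⟶  IM  (L1)  txn=BusRdX+Flush  M[L1]=71
step 12: P0: load  L4  ⟶  EI  (L4)  txn=∅  M[L4]=30
step 13: P0: store L0 := 35  ⟶  MI  (L0)  txn=BusRdX+Flush  M[L0]=67
step 14: P0: store L4 := 49  ⟶  MI  (L4)  txn=∅  M[L4]=30
step 15: P1: load  L2  ⟶  IE  (L2)  txn=∅  M[L2]=40
step 16: P0: store L3 := 91  ⟶  MI  (L3)  txn=BusRdX  M[L3]=70
step 17: P0: load  L0  ⟶  MI  (L0)  txn=∅  M[L0]=67
step 18: P0: store L4 := 77  ⟶  MI  (L4)  txn=∅  M[L4]=30
step 19: P1: load  L3  ⟶  OS  (L3)  txn=BusRd  M[L3]=70
step 20: P1: load  L5  ⟶  IM  (L5)  txn=∅  M[L5]=90
step 21: P1: store L2 := 54  ⟶  IM  (L2)  txn=∅  M[L2]=40
step 22: P0: load  L5  ⟶  SO  (L5)  txn=BusRd  M[L5]=90
step 23: P0: store L5 := 75  ⟶  MI  (L5)  txn=BusUpgr+Flush  M[L5]=79

memory[L5] = 79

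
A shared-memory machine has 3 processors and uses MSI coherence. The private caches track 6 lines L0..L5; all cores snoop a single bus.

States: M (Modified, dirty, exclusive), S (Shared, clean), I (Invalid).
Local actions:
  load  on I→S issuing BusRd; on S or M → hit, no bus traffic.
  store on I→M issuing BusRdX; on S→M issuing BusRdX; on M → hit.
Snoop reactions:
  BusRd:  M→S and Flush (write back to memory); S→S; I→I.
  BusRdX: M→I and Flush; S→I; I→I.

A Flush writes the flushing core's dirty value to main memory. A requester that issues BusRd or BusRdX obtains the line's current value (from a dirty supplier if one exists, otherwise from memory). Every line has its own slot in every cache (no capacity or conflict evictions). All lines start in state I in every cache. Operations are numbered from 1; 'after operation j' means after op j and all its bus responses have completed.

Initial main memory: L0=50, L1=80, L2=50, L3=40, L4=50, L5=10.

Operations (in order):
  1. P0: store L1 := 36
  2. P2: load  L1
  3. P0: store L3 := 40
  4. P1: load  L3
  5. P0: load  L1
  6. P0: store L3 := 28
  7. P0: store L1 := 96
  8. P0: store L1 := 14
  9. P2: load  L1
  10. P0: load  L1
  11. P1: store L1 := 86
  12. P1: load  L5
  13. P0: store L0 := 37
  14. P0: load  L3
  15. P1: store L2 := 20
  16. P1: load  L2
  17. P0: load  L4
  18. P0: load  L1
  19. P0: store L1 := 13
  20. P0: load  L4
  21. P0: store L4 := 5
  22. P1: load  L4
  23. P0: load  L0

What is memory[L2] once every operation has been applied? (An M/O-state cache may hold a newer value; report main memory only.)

  op1 P0: store L1 := 36 → M/I/I on L1; bus BusRdX; mem=80
  op2 P2: load  L1 → S/I/S on L1; bus BusRd Flush; mem=36
  op3 P0: store L3 := 40 → M/I/I on L3; bus BusRdX; mem=40
  op4 P1: load  L3 → S/S/I on L3; bus BusRd Flush; mem=40
  op5 P0: load  L1 → S/I/S on L1; bus (none); mem=36
  op6 P0: store L3 := 28 → M/I/I on L3; bus BusRdX; mem=40
  op7 P0: store L1 := 96 → M/I/I on L1; bus BusRdX; mem=36
  op8 P0: store L1 := 14 → M/I/I on L1; bus (none); mem=36
  op9 P2: load  L1 → S/I/S on L1; bus BusRd Flush; mem=14
  op10 P0: load  L1 → S/I/S on L1; bus (none); mem=14
  op11 P1: store L1 := 86 → I/M/I on L1; bus BusRdX; mem=14
  op12 P1: load  L5 → I/S/I on L5; bus BusRd; mem=10
  op13 P0: store L0 := 37 → M/I/I on L0; bus BusRdX; mem=50
  op14 P0: load  L3 → M/I/I on L3; bus (none); mem=40
  op15 P1: store L2 := 20 → I/M/I on L2; bus BusRdX; mem=50
  op16 P1: load  L2 → I/M/I on L2; bus (none); mem=50
  op17 P0: load  L4 → S/I/I on L4; bus BusRd; mem=50
  op18 P0: load  L1 → S/S/I on L1; bus BusRd Flush; mem=86
  op19 P0: store L1 := 13 → M/I/I on L1; bus BusRdX; mem=86
  op20 P0: load  L4 → S/I/I on L4; bus (none); mem=50
  op21 P0: store L4 := 5 → M/I/I on L4; bus BusRdX; mem=50
  op22 P1: load  L4 → S/S/I on L4; bus BusRd Flush; mem=5
  op23 P0: load  L0 → M/I/I on L0; bus (none); mem=50

memory[L2] = 50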